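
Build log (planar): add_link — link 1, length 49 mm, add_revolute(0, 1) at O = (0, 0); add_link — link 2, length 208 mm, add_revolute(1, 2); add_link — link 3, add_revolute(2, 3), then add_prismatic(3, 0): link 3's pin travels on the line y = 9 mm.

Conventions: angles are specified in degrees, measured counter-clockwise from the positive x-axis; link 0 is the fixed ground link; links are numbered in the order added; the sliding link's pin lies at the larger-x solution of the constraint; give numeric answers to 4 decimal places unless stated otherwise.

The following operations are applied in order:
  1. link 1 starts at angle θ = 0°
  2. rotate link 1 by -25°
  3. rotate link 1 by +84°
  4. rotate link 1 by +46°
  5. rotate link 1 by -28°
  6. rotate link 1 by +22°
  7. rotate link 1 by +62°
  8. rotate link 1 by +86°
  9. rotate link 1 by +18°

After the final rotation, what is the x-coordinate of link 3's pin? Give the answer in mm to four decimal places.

geometry: r = 49 mm, L = 208 mm, e = 9 mm; θ starts at 0°
rotate link 1 by -25°: θ ← 0° -25° = -25°
rotate link 1 by +84°: θ ← -25° +84° = 59°
rotate link 1 by +46°: θ ← 59° +46° = 105°
rotate link 1 by -28°: θ ← 105° -28° = 77°
rotate link 1 by +22°: θ ← 77° +22° = 99°
rotate link 1 by +62°: θ ← 99° +62° = 161°
rotate link 1 by +86°: θ ← 161° +86° = 247°
rotate link 1 by +18°: θ ← 247° +18° = 265°
crank pin P = (r cos θ, r sin θ) = (-4.270631, -48.813540)
h = r sin θ − e = -48.813540 − 9 = -57.813540
x = r cos θ + √(L² − h²) = -4.270631 + 199.803890 = 195.533259

195.5333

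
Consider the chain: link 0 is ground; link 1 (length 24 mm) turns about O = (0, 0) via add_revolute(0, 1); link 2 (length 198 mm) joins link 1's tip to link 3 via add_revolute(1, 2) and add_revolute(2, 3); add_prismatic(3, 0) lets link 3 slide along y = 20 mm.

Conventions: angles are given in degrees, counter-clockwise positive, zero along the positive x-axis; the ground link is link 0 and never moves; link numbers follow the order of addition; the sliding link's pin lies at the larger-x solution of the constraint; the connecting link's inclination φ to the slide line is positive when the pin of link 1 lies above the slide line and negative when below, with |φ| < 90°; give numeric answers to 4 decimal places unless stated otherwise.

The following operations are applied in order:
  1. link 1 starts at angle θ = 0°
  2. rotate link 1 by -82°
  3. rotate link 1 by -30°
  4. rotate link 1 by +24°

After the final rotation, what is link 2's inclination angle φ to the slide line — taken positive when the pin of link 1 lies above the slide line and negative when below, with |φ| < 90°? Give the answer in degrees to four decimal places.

geometry: r = 24 mm, L = 198 mm, e = 20 mm; θ starts at 0°
rotate link 1 by -82°: θ ← 0° -82° = -82°
rotate link 1 by -30°: θ ← -82° -30° = -112°
rotate link 1 by +24°: θ ← -112° +24° = -88°
h = r sin θ − e = -23.985380 − 20 = -43.985380
sin φ = h / L = -43.985380 / 198 = -0.22214838
φ = arcsin(-0.22214838) = -12.835249°

-12.8352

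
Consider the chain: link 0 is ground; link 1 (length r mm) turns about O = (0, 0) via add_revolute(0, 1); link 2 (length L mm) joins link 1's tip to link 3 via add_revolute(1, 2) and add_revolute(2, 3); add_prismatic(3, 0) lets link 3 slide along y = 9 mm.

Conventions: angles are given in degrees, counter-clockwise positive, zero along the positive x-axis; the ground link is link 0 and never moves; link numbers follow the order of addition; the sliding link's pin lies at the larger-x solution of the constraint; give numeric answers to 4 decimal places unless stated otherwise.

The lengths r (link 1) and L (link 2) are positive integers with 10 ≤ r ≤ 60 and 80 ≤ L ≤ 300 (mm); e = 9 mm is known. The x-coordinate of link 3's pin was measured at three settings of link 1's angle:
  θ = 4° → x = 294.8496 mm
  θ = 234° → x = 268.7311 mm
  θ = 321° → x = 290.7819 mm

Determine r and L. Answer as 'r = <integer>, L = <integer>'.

constraint per measurement: (x − r cos θ)² + (r sin θ − e)² = L²
subtracting the θ₁ and θ₂ equations cancels the r² and L² terms:
r = (x₁² − x₂²) / (2[(x₁cos θ₁ + e sin θ₁) − (x₂cos θ₂ + e sin θ₂)]) = 16.0000 → r = 16
L² = (x₁ − r cos θ₁)² + (r sin θ₁ − e)² = 77840.9932 → L = 279.0000 → L = 279
check at θ₃=321°: x = 290.7819 (printed 290.7819) ✓

r = 16, L = 279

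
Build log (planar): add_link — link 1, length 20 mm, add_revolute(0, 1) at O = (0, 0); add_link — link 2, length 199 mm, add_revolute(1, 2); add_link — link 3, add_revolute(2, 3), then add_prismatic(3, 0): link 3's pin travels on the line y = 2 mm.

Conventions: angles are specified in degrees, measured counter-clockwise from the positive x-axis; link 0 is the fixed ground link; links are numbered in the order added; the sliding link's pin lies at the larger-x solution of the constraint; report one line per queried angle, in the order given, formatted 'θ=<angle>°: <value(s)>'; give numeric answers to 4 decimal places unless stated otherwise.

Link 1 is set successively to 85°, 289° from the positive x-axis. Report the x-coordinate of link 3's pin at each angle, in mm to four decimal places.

geometry: r = 20 mm, L = 199 mm, e = 2 mm
θ=85°: crank pin P = (r cos θ, r sin θ) = (1.743115, 19.923894)
θ=85°: h = r sin θ − e = 19.923894 − 2 = 17.923894
θ=85°: x = r cos θ + √(L² − h²) = 1.743115 + 198.191155 = 199.934270
θ=289°: crank pin P = (r cos θ, r sin θ) = (6.511363, -18.910372)
θ=289°: h = r sin θ − e = -18.910372 − 2 = -20.910372
θ=289°: x = r cos θ + √(L² − h²) = 6.511363 + 197.898349 = 204.409712

θ=85°: 199.9343
θ=289°: 204.4097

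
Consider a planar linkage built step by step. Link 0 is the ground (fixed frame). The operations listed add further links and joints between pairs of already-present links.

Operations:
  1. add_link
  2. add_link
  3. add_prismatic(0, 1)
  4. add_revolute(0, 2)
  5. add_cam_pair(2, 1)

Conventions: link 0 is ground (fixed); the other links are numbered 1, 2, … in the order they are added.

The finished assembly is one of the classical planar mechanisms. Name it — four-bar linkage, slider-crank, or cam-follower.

links: 3 (incl. ground); joints: 1 revolute, 1 prismatic, 1 higher (cam) pair, forming one closed loop
3 links, revolute + prismatic + higher pair in one loop → cam-follower

cam-follower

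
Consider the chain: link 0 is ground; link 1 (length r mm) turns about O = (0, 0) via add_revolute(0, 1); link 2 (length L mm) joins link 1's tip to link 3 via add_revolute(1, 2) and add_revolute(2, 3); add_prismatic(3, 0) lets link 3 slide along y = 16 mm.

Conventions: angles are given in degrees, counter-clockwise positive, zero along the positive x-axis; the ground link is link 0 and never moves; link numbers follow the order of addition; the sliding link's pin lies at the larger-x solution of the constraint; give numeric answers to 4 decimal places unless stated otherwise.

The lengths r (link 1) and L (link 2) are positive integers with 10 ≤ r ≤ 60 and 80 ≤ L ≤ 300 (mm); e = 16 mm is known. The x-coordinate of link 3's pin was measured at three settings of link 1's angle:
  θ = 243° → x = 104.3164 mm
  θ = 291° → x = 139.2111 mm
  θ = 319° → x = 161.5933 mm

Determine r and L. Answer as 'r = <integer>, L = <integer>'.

constraint per measurement: (x − r cos θ)² + (r sin θ − e)² = L²
subtracting the θ₁ and θ₂ equations cancels the r² and L² terms:
r = (x₁² − x₂²) / (2[(x₁cos θ₁ + e sin θ₁) − (x₂cos θ₂ + e sin θ₂)]) = 43.9999 → r = 44
L² = (x₁ − r cos θ₁)² + (r sin θ₁ − e)² = 18496.0101 → L = 136.0000 → L = 136
check at θ₃=319°: x = 161.5933 (printed 161.5933) ✓

r = 44, L = 136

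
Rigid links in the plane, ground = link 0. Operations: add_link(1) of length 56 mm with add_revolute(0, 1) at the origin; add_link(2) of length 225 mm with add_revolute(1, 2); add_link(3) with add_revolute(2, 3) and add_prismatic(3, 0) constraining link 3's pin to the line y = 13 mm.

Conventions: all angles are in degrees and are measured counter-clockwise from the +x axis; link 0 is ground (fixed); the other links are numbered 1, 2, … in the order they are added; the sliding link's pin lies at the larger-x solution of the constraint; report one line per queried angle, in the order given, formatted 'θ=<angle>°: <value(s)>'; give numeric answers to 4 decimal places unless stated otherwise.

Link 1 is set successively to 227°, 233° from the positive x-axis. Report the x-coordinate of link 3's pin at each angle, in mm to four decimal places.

geometry: r = 56 mm, L = 225 mm, e = 13 mm
θ=227°: crank pin P = (r cos θ, r sin θ) = (-38.191908, -40.955807)
θ=227°: h = r sin θ − e = -40.955807 − 13 = -53.955807
θ=227°: x = r cos θ + √(L² − h²) = -38.191908 + 218.434821 = 180.242912
θ=233°: crank pin P = (r cos θ, r sin θ) = (-33.701641, -44.723589)
θ=233°: h = r sin θ − e = -44.723589 − 13 = -57.723589
θ=233°: x = r cos θ + √(L² − h²) = -33.701641 + 217.469509 = 183.767868

θ=227°: 180.2429
θ=233°: 183.7679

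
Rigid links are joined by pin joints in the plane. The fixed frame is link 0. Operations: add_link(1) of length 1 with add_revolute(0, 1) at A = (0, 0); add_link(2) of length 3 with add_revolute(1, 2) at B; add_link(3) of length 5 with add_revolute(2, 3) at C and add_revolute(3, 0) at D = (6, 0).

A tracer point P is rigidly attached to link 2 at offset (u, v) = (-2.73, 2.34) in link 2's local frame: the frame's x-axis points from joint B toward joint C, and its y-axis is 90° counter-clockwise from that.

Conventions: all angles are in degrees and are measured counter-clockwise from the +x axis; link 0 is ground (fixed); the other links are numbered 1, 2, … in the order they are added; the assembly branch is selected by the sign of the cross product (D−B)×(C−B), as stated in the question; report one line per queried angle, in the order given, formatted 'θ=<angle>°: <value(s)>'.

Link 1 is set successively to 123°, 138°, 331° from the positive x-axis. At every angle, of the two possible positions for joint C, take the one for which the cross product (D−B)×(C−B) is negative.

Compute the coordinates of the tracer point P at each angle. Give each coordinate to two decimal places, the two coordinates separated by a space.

A=(0,0), D=(6.00,0)
θ=123°: B = A + 1.00·(cos123°, sin123°) = (-0.5446, 0.8387)
θ=123°: |BD| = 6.5982
θ=123°: circle(B,3.00) ∩ circle(D,5.00): a=2.0866, h=2.1555
θ=123°:   candidates: C₊=(1.7990,2.7114) cross=14.222; C₋=(1.2511,-1.5645) cross=-14.222
θ=123°:   branch - wants cross < 0 → take C=(1.2511,-1.5645) (cross=-14.222)
θ=123°: ex = (C−B)/|BC| = (0.5986,-0.8011); ey = (0.8011,0.5986)
θ=123°: P = B + -2.73·ex + 2.34·ey = (-0.3042,4.4262)
θ=138°: B = A + 1.00·(cos138°, sin138°) = (-0.7431, 0.6691)
θ=138°: |BD| = 6.7763
θ=138°: circle(B,3.00) ∩ circle(D,5.00): a=2.2075, h=2.0314
θ=138°:   candidates: C₊=(1.6542,2.4727) cross=13.766; C₋=(1.2530,-1.5704) cross=-13.766
θ=138°:   branch - wants cross < 0 → take C=(1.2530,-1.5704) (cross=-13.766)
θ=138°: ex = (C−B)/|BC| = (0.6654,-0.7465); ey = (0.7465,0.6654)
θ=138°: P = B + -2.73·ex + 2.34·ey = (-0.8128,4.2641)
θ=331°: B = A + 1.00·(cos331°, sin331°) = (0.8746, -0.4848)
θ=331°: |BD| = 5.1483
θ=331°: circle(B,3.00) ∩ circle(D,5.00): a=1.0202, h=2.8212
θ=331°:   candidates: C₊=(1.6246,2.4199) cross=14.524; C₋=(2.1560,-3.1974) cross=-14.524
θ=331°:   branch - wants cross < 0 → take C=(2.1560,-3.1974) (cross=-14.524)
θ=331°: ex = (C−B)/|BC| = (0.4271,-0.9042); ey = (0.9042,0.4271)
θ=331°: P = B + -2.73·ex + 2.34·ey = (1.8244,2.9831)

θ=123°: -0.30 4.43
θ=138°: -0.81 4.26
θ=331°: 1.82 2.98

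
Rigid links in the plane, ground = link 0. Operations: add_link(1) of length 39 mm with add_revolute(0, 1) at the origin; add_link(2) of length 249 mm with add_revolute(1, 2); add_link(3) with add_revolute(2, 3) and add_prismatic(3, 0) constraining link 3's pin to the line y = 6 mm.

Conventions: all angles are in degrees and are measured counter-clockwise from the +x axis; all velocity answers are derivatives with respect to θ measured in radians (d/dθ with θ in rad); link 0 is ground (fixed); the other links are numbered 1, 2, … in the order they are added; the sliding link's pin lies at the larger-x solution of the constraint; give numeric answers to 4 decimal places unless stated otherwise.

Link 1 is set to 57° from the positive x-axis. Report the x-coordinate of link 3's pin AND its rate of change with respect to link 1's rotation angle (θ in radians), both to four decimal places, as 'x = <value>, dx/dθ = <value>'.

geometry: r = 39 mm, L = 249 mm, e = 6 mm
crank pin P = (r cos θ, r sin θ) = (21.240922, 32.708152)
h = r sin θ − e = 32.708152 − 6 = 26.708152
x = r cos θ + √(L² − h²) = 21.240922 + 247.563476 = 268.804398
dx/dθ = −r sin θ − h·r cos θ/√(L² − h²) (θ in radians; h = 26.708152) = -34.999709

x = 268.8044, dx/dθ = -34.9997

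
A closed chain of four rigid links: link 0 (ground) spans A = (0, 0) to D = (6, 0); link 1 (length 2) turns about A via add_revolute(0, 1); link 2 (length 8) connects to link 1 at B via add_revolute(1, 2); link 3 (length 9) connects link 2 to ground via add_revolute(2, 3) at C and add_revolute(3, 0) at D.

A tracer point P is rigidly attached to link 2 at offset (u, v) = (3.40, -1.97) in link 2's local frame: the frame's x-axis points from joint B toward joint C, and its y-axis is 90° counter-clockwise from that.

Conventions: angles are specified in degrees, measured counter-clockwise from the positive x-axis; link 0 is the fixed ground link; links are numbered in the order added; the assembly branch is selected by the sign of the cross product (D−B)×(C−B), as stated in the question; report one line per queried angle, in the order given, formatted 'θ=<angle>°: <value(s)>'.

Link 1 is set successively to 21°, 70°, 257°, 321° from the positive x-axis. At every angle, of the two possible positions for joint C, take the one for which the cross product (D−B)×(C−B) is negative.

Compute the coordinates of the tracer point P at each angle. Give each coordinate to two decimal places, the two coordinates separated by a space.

A=(0,0), D=(6.00,0)
θ=21°: B = A + 2.00·(cos21°, sin21°) = (1.8672, 0.7167)
θ=21°: |BD| = 4.1945
θ=21°: circle(B,8.00) ∩ circle(D,9.00): a=0.0708, h=7.9997
θ=21°:   candidates: C₊=(3.3039,8.5867) cross=33.555; C₋=(0.5700,-7.1774) cross=-33.555
θ=21°:   branch - wants cross < 0 → take C=(0.5700,-7.1774) (cross=-33.555)
θ=21°: ex = (C−B)/|BC| = (-0.1621,-0.9868); ey = (0.9868,-0.1621)
θ=21°: P = B + 3.40·ex + -1.97·ey = (-0.6281,-2.3188)
θ=70°: B = A + 2.00·(cos70°, sin70°) = (0.6840, 1.8794)
θ=70°: |BD| = 5.6384
θ=70°: circle(B,8.00) ∩ circle(D,9.00): a=1.3117, h=7.8917
θ=70°:   candidates: C₊=(4.5512,8.8826) cross=44.497; C₋=(-0.7098,-5.9983) cross=-44.497
θ=70°:   branch - wants cross < 0 → take C=(-0.7098,-5.9983) (cross=-44.497)
θ=70°: ex = (C−B)/|BC| = (-0.1742,-0.9847); ey = (0.9847,-0.1742)
θ=70°: P = B + 3.40·ex + -1.97·ey = (-1.8482,-1.1254)
θ=257°: B = A + 2.00·(cos257°, sin257°) = (-0.4499, -1.9487)
θ=257°: |BD| = 6.7379
θ=257°: circle(B,8.00) ∩ circle(D,9.00): a=2.1074, h=7.7174
θ=257°:   candidates: C₊=(-0.6646,6.0484) cross=51.999; C₋=(3.7995,-8.7268) cross=-51.999
θ=257°:   branch - wants cross < 0 → take C=(3.7995,-8.7268) (cross=-51.999)
θ=257°: ex = (C−B)/|BC| = (0.5312,-0.8473); ey = (0.8473,0.5312)
θ=257°: P = B + 3.40·ex + -1.97·ey = (-0.3130,-5.8758)
θ=321°: B = A + 2.00·(cos321°, sin321°) = (1.5543, -1.2586)
θ=321°: |BD| = 4.6204
θ=321°: circle(B,8.00) ∩ circle(D,9.00): a=0.4706, h=7.9861
θ=321°:   candidates: C₊=(-0.1684,6.5537) cross=36.900; C₋=(4.1825,-8.8146) cross=-36.900
θ=321°:   branch - wants cross < 0 → take C=(4.1825,-8.8146) (cross=-36.900)
θ=321°: ex = (C−B)/|BC| = (0.3285,-0.9445); ey = (0.9445,0.3285)
θ=321°: P = B + 3.40·ex + -1.97·ey = (0.8107,-5.1171)

θ=21°: -0.63 -2.32
θ=70°: -1.85 -1.13
θ=257°: -0.31 -5.88
θ=321°: 0.81 -5.12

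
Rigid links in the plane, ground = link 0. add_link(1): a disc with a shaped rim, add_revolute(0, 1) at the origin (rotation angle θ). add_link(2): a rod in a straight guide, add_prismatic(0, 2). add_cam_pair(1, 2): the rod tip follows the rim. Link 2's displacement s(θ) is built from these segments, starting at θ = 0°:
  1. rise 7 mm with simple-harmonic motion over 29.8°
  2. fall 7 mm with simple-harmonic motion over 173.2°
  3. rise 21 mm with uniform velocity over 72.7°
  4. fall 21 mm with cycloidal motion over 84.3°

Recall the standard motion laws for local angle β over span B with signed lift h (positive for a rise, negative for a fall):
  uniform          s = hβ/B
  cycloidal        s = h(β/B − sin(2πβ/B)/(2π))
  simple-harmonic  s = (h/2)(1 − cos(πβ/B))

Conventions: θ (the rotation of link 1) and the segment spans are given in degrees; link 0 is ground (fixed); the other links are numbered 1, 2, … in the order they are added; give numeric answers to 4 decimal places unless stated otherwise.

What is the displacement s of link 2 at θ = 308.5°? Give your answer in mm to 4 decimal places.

segment 1 (0° to 29.8°, simple-harmonic, h = 7) is passed completely: s = 0.0000 + (7) = 7.0000
segment 2 (29.8° to 203°, simple-harmonic, h = -7) is passed completely: s = 7.0000 + (-7) = 0.0000
segment 3 (203° to 275.7°, uniform, h = 21) is passed completely: s = 0.0000 + (21) = 21.0000
θ = 308.5° falls in segment 4 (275.7° to 360°, cycloidal, h = -21): β = 308.5 − 275.7 = 32.8°, B = 84.3°; Δs = -21·(0.3891 − sin(2π·0.3891)/(2π)) = -6.0256; s = 21.0000 − 6.0256 = 14.9744

14.9744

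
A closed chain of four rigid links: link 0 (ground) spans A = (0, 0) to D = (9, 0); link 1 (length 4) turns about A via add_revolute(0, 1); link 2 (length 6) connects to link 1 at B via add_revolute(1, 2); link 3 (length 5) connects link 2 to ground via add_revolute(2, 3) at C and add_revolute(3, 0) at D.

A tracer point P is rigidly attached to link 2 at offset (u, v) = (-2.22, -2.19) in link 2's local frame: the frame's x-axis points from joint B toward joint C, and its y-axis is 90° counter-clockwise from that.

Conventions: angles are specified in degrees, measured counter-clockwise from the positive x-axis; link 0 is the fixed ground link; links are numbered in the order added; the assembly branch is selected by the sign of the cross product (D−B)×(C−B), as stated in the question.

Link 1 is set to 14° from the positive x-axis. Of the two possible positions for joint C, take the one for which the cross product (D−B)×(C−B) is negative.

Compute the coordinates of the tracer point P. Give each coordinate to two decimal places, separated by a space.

A=(0,0), D=(9.00,0)
B = A + 4.00·(cos14°, sin14°) = (3.8812, 0.9677)
|BD| = 5.2095
circle(B,6.00) ∩ circle(D,5.00): a=3.6605, h=4.7540
  candidates: C₊=(8.3611,4.9590) cross=24.766; C₋=(6.5949,-4.3835) cross=-24.766
  branch - wants cross < 0 → take C=(6.5949,-4.3835) (cross=-24.766)
ex = (C−B)/|BC| = (0.4523,-0.8919); ey = (0.8919,0.4523)
P = B + -2.22·ex + -2.19·ey = (0.9239,1.9571)

0.92 1.96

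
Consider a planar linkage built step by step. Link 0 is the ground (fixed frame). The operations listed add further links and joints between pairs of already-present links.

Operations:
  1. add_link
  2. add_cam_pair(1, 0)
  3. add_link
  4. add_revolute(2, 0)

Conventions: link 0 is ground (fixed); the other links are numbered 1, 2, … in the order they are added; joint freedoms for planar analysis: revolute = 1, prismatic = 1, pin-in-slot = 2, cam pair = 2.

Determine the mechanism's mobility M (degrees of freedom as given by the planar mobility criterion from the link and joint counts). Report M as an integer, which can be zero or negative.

link 0 = ground. State L|J1|J2 = 1|0|0
+link1  2|0|0
C(1,0) f=2→J2  2|0|1
+link2  3|0|1
R(2,0) f=1→J1  3|1|1
M = 3(3−1)−2·1−1 = 6−2−1 = 3

M = 3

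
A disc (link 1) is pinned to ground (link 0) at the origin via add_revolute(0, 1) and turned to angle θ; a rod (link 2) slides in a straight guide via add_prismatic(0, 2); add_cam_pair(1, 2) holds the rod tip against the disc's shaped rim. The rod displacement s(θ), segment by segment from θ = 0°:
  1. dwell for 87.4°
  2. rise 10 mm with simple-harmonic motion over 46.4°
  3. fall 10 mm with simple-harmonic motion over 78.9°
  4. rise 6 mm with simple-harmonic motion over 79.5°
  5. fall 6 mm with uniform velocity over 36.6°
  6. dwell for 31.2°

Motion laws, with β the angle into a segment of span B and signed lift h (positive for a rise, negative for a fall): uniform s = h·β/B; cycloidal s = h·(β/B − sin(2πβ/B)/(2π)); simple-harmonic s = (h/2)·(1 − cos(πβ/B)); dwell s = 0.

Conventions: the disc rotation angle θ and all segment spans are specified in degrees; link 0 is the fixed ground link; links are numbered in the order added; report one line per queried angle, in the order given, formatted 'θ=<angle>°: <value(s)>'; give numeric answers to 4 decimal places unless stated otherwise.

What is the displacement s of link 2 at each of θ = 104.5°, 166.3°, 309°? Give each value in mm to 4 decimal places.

segment 1 (0° to 87.4°, dwell): s unchanged at 0.0000
θ = 104.5° falls in segment 2 (87.4° to 133.8°, simple-harmonic, h = 10): β = 104.5 − 87.4 = 17.1°, B = 46.4°; Δs = 10/2·(1 − cos(π·0.3685)) = 2.9932; s = 0.0000 + 2.9932 = 2.9932
segment 2 (87.4° to 133.8°, simple-harmonic, h = 10) is passed completely: s = 0.0000 + (10) = 10.0000
θ = 166.3° falls in segment 3 (133.8° to 212.7°, simple-harmonic, h = -10): β = 166.3 − 133.8 = 32.5°, B = 78.9°; Δs = -10/2·(1 − cos(π·0.4119)) = -3.6339; s = 10.0000 − 3.6339 = 6.3661
segment 3 (133.8° to 212.7°, simple-harmonic, h = -10) is passed completely: s = 10.0000 + (-10) = 0.0000
segment 4 (212.7° to 292.2°, simple-harmonic, h = 6) is passed completely: s = 0.0000 + (6) = 6.0000
θ = 309° falls in segment 5 (292.2° to 328.8°, uniform, h = -6): β = 309 − 292.2 = 16.8°, B = 36.6°; Δs = -6·16.8/36.6 = -2.7541; s = 6.0000 − 2.7541 = 3.2459

θ=104.5°: 2.9932
θ=166.3°: 6.3661
θ=309°: 3.2459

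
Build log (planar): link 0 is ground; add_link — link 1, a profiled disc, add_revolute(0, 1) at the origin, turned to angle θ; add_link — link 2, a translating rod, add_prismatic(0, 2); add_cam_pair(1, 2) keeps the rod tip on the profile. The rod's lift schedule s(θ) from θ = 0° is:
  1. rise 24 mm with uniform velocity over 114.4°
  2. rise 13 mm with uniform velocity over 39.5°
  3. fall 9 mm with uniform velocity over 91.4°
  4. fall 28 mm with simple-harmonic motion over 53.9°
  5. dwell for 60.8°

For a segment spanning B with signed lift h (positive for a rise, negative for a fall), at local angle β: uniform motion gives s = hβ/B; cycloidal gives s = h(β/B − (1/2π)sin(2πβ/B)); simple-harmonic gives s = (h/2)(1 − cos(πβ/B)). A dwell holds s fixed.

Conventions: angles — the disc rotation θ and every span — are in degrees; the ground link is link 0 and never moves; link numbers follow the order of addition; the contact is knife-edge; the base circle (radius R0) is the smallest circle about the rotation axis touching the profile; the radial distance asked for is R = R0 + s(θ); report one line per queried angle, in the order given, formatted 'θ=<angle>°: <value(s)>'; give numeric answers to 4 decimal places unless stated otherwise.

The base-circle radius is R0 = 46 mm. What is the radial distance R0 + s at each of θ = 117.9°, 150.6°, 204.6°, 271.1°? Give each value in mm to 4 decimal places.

seg 1 [0°–114.4°] uniform, h=24: full span → s += 24 → s = 24.0000
seg 2 [114.4°–153.9°] uniform, h=13: θ=117.9° here. β=3.5, B=39.5. 13·3.5/39.5 = 1.1519 → s = 25.1519
seg 2 [114.4°–153.9°] uniform, h=13: θ=150.6° here. β=36.2, B=39.5. 13·36.2/39.5 = 11.9139 → s = 35.9139
seg 2 [114.4°–153.9°] uniform, h=13: full span → s += 13 → s = 37.0000
seg 3 [153.9°–245.3°] uniform, h=-9: θ=204.6° here. β=50.7, B=91.4. -9·50.7/91.4 = -4.9923 → s = 32.0077
seg 3 [153.9°–245.3°] uniform, h=-9: full span → s += -9 → s = 28.0000
seg 4 [245.3°–299.2°] simple-harmonic, h=-28: θ=271.1° here. β=25.8, B=53.9. -28/2·(1 − cos(π·0.4787)) = -13.0623 → s = 14.9377
θ=117.9°: R = R0 + s = 46 + 25.1519 = 71.1519
θ=150.6°: R = R0 + s = 46 + 35.9139 = 81.9139
θ=204.6°: R = R0 + s = 46 + 32.0077 = 78.0077
θ=271.1°: R = R0 + s = 46 + 14.9377 = 60.9377

θ=117.9°: 71.1519
θ=150.6°: 81.9139
θ=204.6°: 78.0077
θ=271.1°: 60.9377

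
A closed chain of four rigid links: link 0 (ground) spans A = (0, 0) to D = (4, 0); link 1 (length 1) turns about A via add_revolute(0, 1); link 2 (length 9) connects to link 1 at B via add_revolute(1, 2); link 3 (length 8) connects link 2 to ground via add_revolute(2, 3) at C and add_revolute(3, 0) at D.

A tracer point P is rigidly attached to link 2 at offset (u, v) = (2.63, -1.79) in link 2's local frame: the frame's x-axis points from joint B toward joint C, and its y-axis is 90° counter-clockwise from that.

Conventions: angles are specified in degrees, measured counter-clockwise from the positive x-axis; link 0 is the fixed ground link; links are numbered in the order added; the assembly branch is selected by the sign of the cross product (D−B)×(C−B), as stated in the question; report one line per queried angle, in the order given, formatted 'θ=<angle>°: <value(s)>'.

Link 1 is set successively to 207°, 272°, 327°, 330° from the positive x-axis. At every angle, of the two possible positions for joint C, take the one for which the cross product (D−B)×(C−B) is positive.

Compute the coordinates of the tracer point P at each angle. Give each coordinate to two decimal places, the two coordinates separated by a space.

A=(0,0), D=(4.00,0)
θ=207°: B = A + 1.00·(cos207°, sin207°) = (-0.8910, -0.4540)
θ=207°: |BD| = 4.9120
θ=207°: circle(B,9.00) ∩ circle(D,8.00): a=4.1865, h=7.9670
θ=207°:   candidates: C₊=(2.5412,7.8659) cross=39.134; C₋=(4.0139,-8.0000) cross=-39.134
θ=207°:   branch + wants cross > 0 → take C=(2.5412,7.8659) (cross=39.134)
θ=207°: ex = (C−B)/|BC| = (0.3814,0.9244); ey = (-0.9244,0.3814)
θ=207°: P = B + 2.63·ex + -1.79·ey = (1.7667,1.2946)
θ=272°: B = A + 1.00·(cos272°, sin272°) = (0.0349, -0.9994)
θ=272°: |BD| = 4.0891
θ=272°: circle(B,9.00) ∩ circle(D,8.00): a=4.1232, h=7.9999
θ=272°:   candidates: C₊=(2.0779,7.7657) cross=32.713; C₋=(5.9883,-7.7490) cross=-32.713
θ=272°:   branch + wants cross > 0 → take C=(2.0779,7.7657) (cross=32.713)
θ=272°: ex = (C−B)/|BC| = (0.2270,0.9739); ey = (-0.9739,0.2270)
θ=272°: P = B + 2.63·ex + -1.79·ey = (2.3752,1.1556)
θ=327°: B = A + 1.00·(cos327°, sin327°) = (0.8387, -0.5446)
θ=327°: |BD| = 3.2079
θ=327°: circle(B,9.00) ∩ circle(D,8.00): a=4.2537, h=7.9314
θ=327°:   candidates: C₊=(3.6840,7.9938) cross=25.443; C₋=(6.3772,-7.6387) cross=-25.443
θ=327°:   branch + wants cross > 0 → take C=(3.6840,7.9938) (cross=25.443)
θ=327°: ex = (C−B)/|BC| = (0.3161,0.9487); ey = (-0.9487,0.3161)
θ=327°: P = B + 2.63·ex + -1.79·ey = (3.3683,1.3846)
θ=330°: B = A + 1.00·(cos330°, sin330°) = (0.8660, -0.5000)
θ=330°: |BD| = 3.1736
θ=330°: circle(B,9.00) ∩ circle(D,8.00): a=4.2651, h=7.9252
θ=330°:   candidates: C₊=(3.8293,7.9982) cross=25.151; C₋=(6.3265,-7.6542) cross=-25.151
θ=330°:   branch + wants cross > 0 → take C=(3.8293,7.9982) (cross=25.151)
θ=330°: ex = (C−B)/|BC| = (0.3293,0.9442); ey = (-0.9442,0.3293)
θ=330°: P = B + 2.63·ex + -1.79·ey = (3.4222,1.3940)

θ=207°: 1.77 1.29
θ=272°: 2.38 1.16
θ=327°: 3.37 1.38
θ=330°: 3.42 1.39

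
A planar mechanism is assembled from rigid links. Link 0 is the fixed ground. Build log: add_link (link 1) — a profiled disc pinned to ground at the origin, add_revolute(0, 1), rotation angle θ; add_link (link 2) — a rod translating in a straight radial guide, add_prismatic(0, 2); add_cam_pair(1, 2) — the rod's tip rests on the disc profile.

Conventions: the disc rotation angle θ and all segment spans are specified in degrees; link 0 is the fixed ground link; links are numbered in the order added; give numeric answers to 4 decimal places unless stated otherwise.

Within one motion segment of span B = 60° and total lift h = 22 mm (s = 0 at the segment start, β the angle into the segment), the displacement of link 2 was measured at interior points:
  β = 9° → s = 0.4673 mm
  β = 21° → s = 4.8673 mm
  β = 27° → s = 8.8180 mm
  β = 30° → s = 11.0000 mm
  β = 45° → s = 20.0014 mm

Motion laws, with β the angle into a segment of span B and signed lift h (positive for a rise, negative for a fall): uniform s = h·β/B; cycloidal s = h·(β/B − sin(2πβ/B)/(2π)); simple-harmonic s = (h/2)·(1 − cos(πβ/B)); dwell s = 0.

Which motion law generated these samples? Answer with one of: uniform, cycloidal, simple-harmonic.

candidates at β/B = r: uniform s = h·r (linear in β); cycloidal s = h·(r − sin(2πr)/(2π)); simple-harmonic s = (h/2)(1 − cos(πr))
β=9°: printed 0.4673 | uniform 3.3000, cycloidal 0.4673, simple-harmonic 1.1989
β=21°: printed 4.8673 | uniform 7.7000, cycloidal 4.8673, simple-harmonic 6.0061
β=27°: printed 8.8180 | uniform 9.9000, cycloidal 8.8180, simple-harmonic 9.2792
β=30°: printed 11.0000 | uniform 11.0000, cycloidal 11.0000, simple-harmonic 11.0000
β=45°: printed 20.0014 | uniform 16.5000, cycloidal 20.0014, simple-harmonic 18.7782
only one law matches every sample → cycloidal

cycloidal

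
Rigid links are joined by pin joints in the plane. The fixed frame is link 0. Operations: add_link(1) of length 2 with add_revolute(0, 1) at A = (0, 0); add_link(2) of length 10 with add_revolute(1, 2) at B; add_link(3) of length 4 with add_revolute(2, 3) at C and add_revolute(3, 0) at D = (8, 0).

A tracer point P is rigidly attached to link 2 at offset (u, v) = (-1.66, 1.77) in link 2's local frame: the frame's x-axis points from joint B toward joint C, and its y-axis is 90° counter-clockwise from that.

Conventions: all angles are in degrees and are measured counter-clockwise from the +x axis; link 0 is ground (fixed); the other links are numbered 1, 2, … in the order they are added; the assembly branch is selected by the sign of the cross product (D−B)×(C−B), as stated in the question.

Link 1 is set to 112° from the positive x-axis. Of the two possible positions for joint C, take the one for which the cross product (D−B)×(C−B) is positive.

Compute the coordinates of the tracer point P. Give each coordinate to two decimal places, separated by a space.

A=(0,0), D=(8.00,0)
B = A + 2.00·(cos112°, sin112°) = (-0.7492, 1.8544)
|BD| = 8.9436
circle(B,10.00) ∩ circle(D,4.00): a=9.1679, h=3.9937
  candidates: C₊=(9.0475,3.8604) cross=35.718; C₋=(7.3914,-3.9534) cross=-35.718
  branch + wants cross > 0 → take C=(9.0475,3.8604) (cross=35.718)
ex = (C−B)/|BC| = (0.9797,0.2006); ey = (-0.2006,0.9797)
P = B + -1.66·ex + 1.77·ey = (-2.7305,3.2554)

-2.73 3.26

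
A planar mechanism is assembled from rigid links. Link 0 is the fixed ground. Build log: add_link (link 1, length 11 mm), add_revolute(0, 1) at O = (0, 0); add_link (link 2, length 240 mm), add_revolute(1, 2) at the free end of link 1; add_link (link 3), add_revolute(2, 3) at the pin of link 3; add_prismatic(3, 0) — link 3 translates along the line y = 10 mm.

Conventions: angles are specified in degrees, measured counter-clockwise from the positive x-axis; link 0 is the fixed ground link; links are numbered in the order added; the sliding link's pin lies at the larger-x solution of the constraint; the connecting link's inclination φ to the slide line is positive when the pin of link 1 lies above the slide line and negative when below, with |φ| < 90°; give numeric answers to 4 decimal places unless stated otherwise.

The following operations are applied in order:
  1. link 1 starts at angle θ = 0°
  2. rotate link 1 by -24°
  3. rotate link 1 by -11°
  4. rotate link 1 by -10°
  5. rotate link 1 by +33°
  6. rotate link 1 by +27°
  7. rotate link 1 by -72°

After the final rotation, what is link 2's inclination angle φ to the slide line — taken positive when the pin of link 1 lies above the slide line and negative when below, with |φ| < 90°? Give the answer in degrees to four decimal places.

geometry: r = 11 mm, L = 240 mm, e = 10 mm; θ starts at 0°
rotate link 1 by -24°: θ ← 0° -24° = -24°
rotate link 1 by -11°: θ ← -24° -11° = -35°
rotate link 1 by -10°: θ ← -35° -10° = -45°
rotate link 1 by +33°: θ ← -45° +33° = -12°
rotate link 1 by +27°: θ ← -12° +27° = 15°
rotate link 1 by -72°: θ ← 15° -72° = -57°
h = r sin θ − e = -9.225376 − 10 = -19.225376
sin φ = h / L = -19.225376 / 240 = -0.08010573
φ = arcsin(-0.08010573) = -4.594643°

-4.5946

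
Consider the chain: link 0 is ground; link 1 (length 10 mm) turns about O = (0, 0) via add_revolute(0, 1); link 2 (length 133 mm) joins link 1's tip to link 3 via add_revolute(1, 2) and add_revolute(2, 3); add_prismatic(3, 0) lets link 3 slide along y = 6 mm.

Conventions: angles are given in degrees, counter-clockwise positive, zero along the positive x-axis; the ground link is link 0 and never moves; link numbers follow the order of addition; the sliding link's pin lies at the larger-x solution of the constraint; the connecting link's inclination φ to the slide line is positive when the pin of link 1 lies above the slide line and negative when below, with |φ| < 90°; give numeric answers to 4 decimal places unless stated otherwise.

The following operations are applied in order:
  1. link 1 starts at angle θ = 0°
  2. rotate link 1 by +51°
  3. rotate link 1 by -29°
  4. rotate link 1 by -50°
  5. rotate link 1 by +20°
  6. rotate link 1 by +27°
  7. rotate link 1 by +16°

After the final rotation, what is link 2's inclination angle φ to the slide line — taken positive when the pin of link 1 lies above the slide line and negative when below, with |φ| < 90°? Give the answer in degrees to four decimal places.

geometry: r = 10 mm, L = 133 mm, e = 6 mm; θ starts at 0°
rotate link 1 by +51°: θ ← 0° +51° = 51°
rotate link 1 by -29°: θ ← 51° -29° = 22°
rotate link 1 by -50°: θ ← 22° -50° = -28°
rotate link 1 by +20°: θ ← -28° +20° = -8°
rotate link 1 by +27°: θ ← -8° +27° = 19°
rotate link 1 by +16°: θ ← 19° +16° = 35°
h = r sin θ − e = 5.735764 − 6 = -0.264236
sin φ = h / L = -0.264236 / 133 = -0.00198673
φ = arcsin(-0.00198673) = -0.113832°

-0.1138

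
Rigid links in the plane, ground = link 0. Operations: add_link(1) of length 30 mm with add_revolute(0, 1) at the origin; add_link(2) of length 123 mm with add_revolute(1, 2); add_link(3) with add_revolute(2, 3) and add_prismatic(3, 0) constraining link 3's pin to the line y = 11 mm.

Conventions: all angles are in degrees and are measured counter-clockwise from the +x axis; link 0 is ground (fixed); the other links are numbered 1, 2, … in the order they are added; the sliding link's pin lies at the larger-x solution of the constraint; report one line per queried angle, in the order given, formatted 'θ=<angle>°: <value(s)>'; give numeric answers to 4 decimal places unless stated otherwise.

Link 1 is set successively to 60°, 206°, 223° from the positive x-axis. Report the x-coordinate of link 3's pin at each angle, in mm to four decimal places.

geometry: r = 30 mm, L = 123 mm, e = 11 mm
θ=60°: crank pin P = (r cos θ, r sin θ) = (15.000000, 25.980762)
θ=60°: h = r sin θ − e = 25.980762 − 11 = 14.980762
θ=60°: x = r cos θ + √(L² − h²) = 15.000000 + 122.084302 = 137.084302
θ=206°: crank pin P = (r cos θ, r sin θ) = (-26.963821, -13.151134)
θ=206°: h = r sin θ − e = -13.151134 − 11 = -24.151134
θ=206°: x = r cos θ + √(L² − h²) = -26.963821 + 120.605650 = 93.641828
θ=223°: crank pin P = (r cos θ, r sin θ) = (-21.940611, -20.459951)
θ=223°: h = r sin θ − e = -20.459951 − 11 = -31.459951
θ=223°: x = r cos θ + √(L² − h²) = -21.940611 + 118.908669 = 96.968058

θ=60°: 137.0843
θ=206°: 93.6418
θ=223°: 96.9681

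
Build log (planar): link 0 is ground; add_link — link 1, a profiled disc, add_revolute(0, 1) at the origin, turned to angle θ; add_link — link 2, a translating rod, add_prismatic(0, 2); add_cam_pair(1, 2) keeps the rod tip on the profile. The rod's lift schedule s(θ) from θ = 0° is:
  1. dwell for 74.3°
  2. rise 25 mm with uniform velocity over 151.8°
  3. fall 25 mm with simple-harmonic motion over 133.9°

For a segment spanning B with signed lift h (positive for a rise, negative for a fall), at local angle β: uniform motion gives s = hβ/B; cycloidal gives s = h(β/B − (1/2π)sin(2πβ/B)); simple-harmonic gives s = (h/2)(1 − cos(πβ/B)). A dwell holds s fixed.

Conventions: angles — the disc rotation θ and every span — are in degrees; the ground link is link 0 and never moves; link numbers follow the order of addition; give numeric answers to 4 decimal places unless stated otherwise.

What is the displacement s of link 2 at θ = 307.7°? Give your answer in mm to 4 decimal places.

seg 1 [0°–74.3°] dwell: s stays 0.0000
seg 2 [74.3°–226.1°] uniform, h=25: full span → s += 25 → s = 25.0000
seg 3 [226.1°–360°] simple-harmonic, h=-25: θ=307.7° here. β=81.6, B=133.9. -25/2·(1 − cos(π·0.6094)) = -16.7124 → s = 8.2876

8.2876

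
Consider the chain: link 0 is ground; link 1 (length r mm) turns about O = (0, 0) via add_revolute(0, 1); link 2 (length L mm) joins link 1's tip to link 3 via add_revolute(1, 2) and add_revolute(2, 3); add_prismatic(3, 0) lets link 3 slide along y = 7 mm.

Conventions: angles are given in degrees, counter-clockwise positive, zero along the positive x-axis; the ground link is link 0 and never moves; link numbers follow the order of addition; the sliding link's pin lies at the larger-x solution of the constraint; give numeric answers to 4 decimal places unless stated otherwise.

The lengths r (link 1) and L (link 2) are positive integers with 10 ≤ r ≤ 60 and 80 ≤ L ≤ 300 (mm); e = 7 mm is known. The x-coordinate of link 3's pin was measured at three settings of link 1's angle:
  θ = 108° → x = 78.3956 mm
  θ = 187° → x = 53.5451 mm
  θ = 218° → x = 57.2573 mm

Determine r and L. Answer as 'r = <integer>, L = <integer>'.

constraint per measurement: (x − r cos θ)² + (r sin θ − e)² = L²
subtracting the θ₁ and θ₂ equations cancels the r² and L² terms:
r = (x₁² − x₂²) / (2[(x₁cos θ₁ + e sin θ₁) − (x₂cos θ₂ + e sin θ₂)]) = 45.0002 → r = 45
L² = (x₁ − r cos θ₁)² + (r sin θ₁ − e)² = 9801.0060 → L = 99.0000 → L = 99
check at θ₃=218°: x = 57.2573 (printed 57.2573) ✓

r = 45, L = 99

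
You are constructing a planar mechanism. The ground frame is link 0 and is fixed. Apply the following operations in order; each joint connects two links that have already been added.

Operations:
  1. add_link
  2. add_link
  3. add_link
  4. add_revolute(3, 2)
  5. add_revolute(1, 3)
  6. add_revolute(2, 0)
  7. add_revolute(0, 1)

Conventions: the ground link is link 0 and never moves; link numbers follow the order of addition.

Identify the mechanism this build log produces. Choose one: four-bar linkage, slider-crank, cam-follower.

links: 4 (incl. ground); joints: 4 revolute, 0 prismatic, 0 higher (cam) pair, forming one closed loop
4 links in a single 4R loop → four-bar linkage

four-bar linkage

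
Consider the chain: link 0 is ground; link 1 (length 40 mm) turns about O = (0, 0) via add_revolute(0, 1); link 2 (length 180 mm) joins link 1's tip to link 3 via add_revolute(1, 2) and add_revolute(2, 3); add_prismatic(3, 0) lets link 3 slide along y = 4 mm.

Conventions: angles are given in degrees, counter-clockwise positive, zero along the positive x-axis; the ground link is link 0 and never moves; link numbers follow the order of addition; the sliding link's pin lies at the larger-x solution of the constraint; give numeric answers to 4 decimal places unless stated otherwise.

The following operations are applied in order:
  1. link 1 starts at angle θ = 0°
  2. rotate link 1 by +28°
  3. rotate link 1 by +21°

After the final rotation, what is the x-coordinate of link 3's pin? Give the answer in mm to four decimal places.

geometry: r = 40 mm, L = 180 mm, e = 4 mm; θ starts at 0°
rotate link 1 by +28°: θ ← 0° +28° = 28°
rotate link 1 by +21°: θ ← 28° +21° = 49°
crank pin P = (r cos θ, r sin θ) = (26.242361, 30.188383)
h = r sin θ − e = 30.188383 − 4 = 26.188383
x = r cos θ + √(L² − h²) = 26.242361 + 178.084723 = 204.327084

204.3271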